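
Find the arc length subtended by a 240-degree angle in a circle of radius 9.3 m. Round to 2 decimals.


Shape: circular arc
Radius r = 9.3 m, Angle = 240 degrees
Formula: L = (angle/360) * 2 * pi * r
2 * pi * r = 18.6 * pi
L = (240/360) * 18.6 * pi
L = 12.4 * pi
L = 38.96
38.96 m


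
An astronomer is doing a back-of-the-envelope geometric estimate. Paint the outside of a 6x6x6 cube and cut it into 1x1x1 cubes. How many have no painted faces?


Large cube: 6 x 6 x 6, cut into unit cubes.
n = 6, so n - 2 = 4
Unpainted cubes form the interior (n - 2)^3 block.
(n - 2)^3 = 4^3 = 64
64 unit cubes


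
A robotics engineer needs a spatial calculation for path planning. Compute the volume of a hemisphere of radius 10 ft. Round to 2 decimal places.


Shape: hemisphere (half of a sphere)
Radius r = 10 ft
Formula: V = (1/2) * (4/3) * pi * r^3 = (2/3) * pi * r^3
r^3 = 1000
(2/3) * 1000 = 666.666667
V = 666.666667 * pi
V = 2094.4
2094.4 ft^3


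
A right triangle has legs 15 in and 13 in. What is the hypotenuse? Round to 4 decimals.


Shape: right triangle
Legs a = 15 in, b = 13 in
Formula: c = sqrt(a^2 + b^2)
a^2 = 225, b^2 = 169
a^2 + b^2 = 394
c = sqrt(394)
c = 19.8494
19.8494 in


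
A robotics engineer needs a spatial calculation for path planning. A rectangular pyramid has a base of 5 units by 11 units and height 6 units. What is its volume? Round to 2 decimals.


Shape: rectangular pyramid
Base: 5 units x 11 units, Height h = 6 units
Formula: V = (1/3) * base_area * h
base_area = 5 * 11 = 55
base_area * h = 55 * 6 = 330
V = 330 / 3
V = 110
110 units^3


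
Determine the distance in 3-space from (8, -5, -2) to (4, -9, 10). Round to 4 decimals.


3D distance between two points
P1 = (8, -5, -2), P2 = (4, -9, 10)
Formula: d = sqrt((x2-x1)^2 + (y2-y1)^2 + (z2-z1)^2)
dx = 4 - 8 = -4
dy = -9 - -5 = -4
dz = 10 - -2 = 12
dx^2 + dy^2 + dz^2 = 16 + 16 + 144 = 176
d = sqrt(176)
d = 13.2665
13.2665 units


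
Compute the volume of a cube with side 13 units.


Shape: cube
Side s = 13 units
Formula: V = s^3
V = 13 * 13 * 13
V = 169 * 13
V = 2197
2197 units^3


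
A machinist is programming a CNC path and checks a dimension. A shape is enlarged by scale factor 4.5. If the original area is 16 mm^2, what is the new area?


Linear scale factor k = 4.5
Original area = 16 mm^2
Rule: under a linear scaling by k, areas scale by k^2.
k^2 = 4.5^2 = 20.25
New area = 16 * 20.25
New area = 324
324 mm^2


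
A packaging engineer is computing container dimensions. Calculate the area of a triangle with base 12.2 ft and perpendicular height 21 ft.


Shape: triangle
Base b = 12.2 ft, Height h = 21 ft
Formula: A = (1/2) * b * h
A = 0.5 * 12.2 * 21
A = 0.5 * 256.2
A = 128.1
128.1 ft^2


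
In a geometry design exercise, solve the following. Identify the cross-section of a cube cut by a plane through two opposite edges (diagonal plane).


Solid: cube
Cutting plane: through two opposite edges (diagonal plane)
Visualize the intersection of the plane with the solid's surface.
The boundary of the cut region is a rectangle.
rectangle


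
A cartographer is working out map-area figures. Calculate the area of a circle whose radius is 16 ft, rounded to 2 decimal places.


Shape: circle
Radius r = 16 ft
Formula: A = pi * r^2
r^2 = 16^2 = 256
A = pi * 256
A = 804.25
804.25 ft^2


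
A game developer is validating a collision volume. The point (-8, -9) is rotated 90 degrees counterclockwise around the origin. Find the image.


Transformation: rotation about the origin
Original point: (-8, -9)
Rule for 90 deg counterclockwise: (x, y) -> (-y, x)
Apply: (-8, -9) -> (9, -8)
(9, -8)


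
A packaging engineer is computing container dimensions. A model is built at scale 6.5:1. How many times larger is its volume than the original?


Linear scale factor k = 6.5
Rule: under a linear scaling by k, volumes scale by k^3.
k^3 = 6.5 * 6.5 * 6.5
k^3 = 42.25 * 6.5
k^3 = 274.625
Volume scales by a factor of 274.625.
274.625 (dimensionless)


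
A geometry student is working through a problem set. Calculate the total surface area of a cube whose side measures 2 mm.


Shape: cube
Side s = 2 mm
A cube has 6 square faces.
Formula: SA = 6 * s^2
s^2 = 4
SA = 6 * 4
SA = 24
24 mm^2


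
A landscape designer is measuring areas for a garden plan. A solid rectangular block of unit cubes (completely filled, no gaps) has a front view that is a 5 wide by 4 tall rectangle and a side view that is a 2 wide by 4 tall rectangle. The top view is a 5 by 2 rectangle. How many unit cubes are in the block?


Orthographic views of a solid rectangular block:
Front view 5 x 4 -> length = 5, height = 4
Side view 2 x 4 -> width = 2, height = 4 (consistent)
Top view 5 x 2 -> confirms length = 5, width = 2
The block is 5 x 2 x 4.
Total unit cubes = 5 * 2 * 4 = 40
40 unit cubes


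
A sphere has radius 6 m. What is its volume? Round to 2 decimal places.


Shape: sphere
Radius r = 6 m
Formula: V = (4/3) * pi * r^3
r^3 = 216
(4/3) * 216 = 288
V = 288 * pi
V = 904.78
904.78 m^3


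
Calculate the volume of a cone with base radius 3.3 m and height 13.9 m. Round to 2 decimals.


Shape: cone
Radius r = 3.3 m, Height h = 13.9 m
Formula: V = (1/3) * pi * r^2 * h
r^2 = 10.89
pi * r^2 * h = pi * 10.89 * 13.9 = 151.371 * pi
V = 151.371 * pi / 3
V = 158.52
158.52 m^3


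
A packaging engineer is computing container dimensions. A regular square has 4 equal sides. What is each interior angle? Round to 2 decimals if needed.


Shape: regular square (4 sides)
Formula: interior angle = (n - 2) * 180 / n
(n - 2) = 2
(n - 2) * 180 = 360
angle = 360 / 4
angle = 90
90 degrees


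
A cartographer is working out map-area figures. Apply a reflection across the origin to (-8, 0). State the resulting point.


Transformation: reflection
Original point: (-8, 0)
Rule for reflection through the origin: (x, y) -> (-x, -y)
Apply: (-8, 0) -> (8, 0)
(8, 0)


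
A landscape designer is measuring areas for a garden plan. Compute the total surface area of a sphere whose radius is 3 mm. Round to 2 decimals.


Shape: sphere
Radius r = 3 mm
Formula: SA = 4 * pi * r^2
r^2 = 9
SA = 4 * pi * 9
SA = 36 * pi
SA = 113.1
113.1 mm^2


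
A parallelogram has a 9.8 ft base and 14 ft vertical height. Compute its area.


Shape: parallelogram
Base b = 9.8 ft, Height h = 14 ft
Formula: A = b * h
A = 9.8 * 14
A = 137.2
137.2 ft^2


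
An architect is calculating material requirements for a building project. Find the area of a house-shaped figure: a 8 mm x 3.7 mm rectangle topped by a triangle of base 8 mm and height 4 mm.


Composite shape: rectangle + triangle
Rectangle area = 8 * 3.7 = 29.6
Triangle area = 0.5 * 8 * 4 = 16
Total = 29.6 + 16
Total = 45.6
45.6 mm^2


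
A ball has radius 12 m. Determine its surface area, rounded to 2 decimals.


Shape: sphere
Radius r = 12 m
Formula: SA = 4 * pi * r^2
r^2 = 144
SA = 4 * pi * 144
SA = 576 * pi
SA = 1809.56
1809.56 m^2


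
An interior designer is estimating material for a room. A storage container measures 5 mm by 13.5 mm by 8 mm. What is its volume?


Shape: rectangular prism
l = 5 mm, w = 13.5 mm, h = 8 mm
Formula: V = l * w * h
V = 5 * 13.5 * 8
V = 67.5 * 8
V = 540
540 mm^3


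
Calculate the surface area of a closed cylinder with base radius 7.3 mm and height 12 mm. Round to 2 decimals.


Shape: closed cylinder
Radius r = 7.3 mm, Height h = 12 mm
Formula: SA = 2*pi*r^2 + 2*pi*r*h = 2*pi*r*(r + h)
r + h = 19.3
2 * r * (r + h) = 2 * 7.3 * 19.3 = 281.78
SA = 281.78 * pi
SA = 885.24
885.24 mm^2


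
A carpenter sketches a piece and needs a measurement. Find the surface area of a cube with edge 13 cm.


Shape: cube
Side s = 13 cm
A cube has 6 square faces.
Formula: SA = 6 * s^2
s^2 = 169
SA = 6 * 169
SA = 1014
1014 cm^2


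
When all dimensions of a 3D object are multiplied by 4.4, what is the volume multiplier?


Linear scale factor k = 4.4
Rule: under a linear scaling by k, volumes scale by k^3.
k^3 = 4.4 * 4.4 * 4.4
k^3 = 19.36 * 4.4
k^3 = 85.184
Volume scales by a factor of 85.184.
85.184 (dimensionless)


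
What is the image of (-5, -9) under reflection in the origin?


Transformation: reflection
Original point: (-5, -9)
Rule for reflection through the origin: (x, y) -> (-x, -y)
Apply: (-5, -9) -> (5, 9)
(5, 9)


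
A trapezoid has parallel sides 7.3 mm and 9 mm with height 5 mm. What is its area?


Shape: trapezoid
Parallel sides a = 7.3 mm, b = 9 mm; Height h = 5 mm
Formula: A = (a + b) * h / 2
a + b = 7.3 + 9 = 16.3
A = 16.3 * 5 / 2
A = 81.5 / 2
A = 40.75
40.75 mm^2


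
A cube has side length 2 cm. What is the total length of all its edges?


Shape: cube
Side s = 2 cm
A cube has 12 edges, all equal.
Formula: total edge length = 12 * s
Total = 12 * 2
Total = 24
24 cm


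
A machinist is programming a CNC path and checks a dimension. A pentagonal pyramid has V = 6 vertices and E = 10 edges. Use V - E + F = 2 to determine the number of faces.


Polyhedron: pentagonal pyramid
Euler's formula for convex polyhedra: V - E + F = 2
Given: V = 6 vertices and E = 10 edges
Solve for F:
F = 2 + E - V = 2 + 10 - 6 = 6
6 faces


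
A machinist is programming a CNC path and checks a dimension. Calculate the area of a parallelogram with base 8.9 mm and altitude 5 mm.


Shape: parallelogram
Base b = 8.9 mm, Height h = 5 mm
Formula: A = b * h
A = 8.9 * 5
A = 44.5
44.5 mm^2


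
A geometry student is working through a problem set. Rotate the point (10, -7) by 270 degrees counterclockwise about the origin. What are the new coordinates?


Transformation: rotation about the origin
Original point: (10, -7)
Rule for 270 deg counterclockwise: (x, y) -> (y, -x)
Apply: (10, -7) -> (-7, -10)
(-7, -10)


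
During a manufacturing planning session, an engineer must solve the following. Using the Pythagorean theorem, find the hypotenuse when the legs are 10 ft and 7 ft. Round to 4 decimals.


Shape: right triangle
Legs a = 10 ft, b = 7 ft
Formula: c = sqrt(a^2 + b^2)
a^2 = 100, b^2 = 49
a^2 + b^2 = 149
c = sqrt(149)
c = 12.2066
12.2066 ft


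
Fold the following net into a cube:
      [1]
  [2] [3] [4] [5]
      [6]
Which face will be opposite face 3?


Net: cross layout. Take square 3 as the base (bottom).
Fold the four squares in the horizontal row up around 3: 2 -> left, 4 -> right, 5 wraps to the top.
Fold 1 and 6 up from 3: 1 -> back, 6 -> front.
Opposite pairs are therefore: (1, 6), (2, 4), (3, 5).
Face 3 is opposite face 5.
face 5


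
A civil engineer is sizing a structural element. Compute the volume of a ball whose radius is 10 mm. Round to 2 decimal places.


Shape: sphere
Radius r = 10 mm
Formula: V = (4/3) * pi * r^3
r^3 = 1000
(4/3) * 1000 = 1333.333333
V = 1333.333333 * pi
V = 4188.79
4188.79 mm^3


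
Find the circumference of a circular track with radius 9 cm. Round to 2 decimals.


Shape: circle
Radius r = 9 cm
Formula: C = 2 * pi * r
C = 2 * pi * 9
C = 18 * pi
C = 56.55
56.55 cm


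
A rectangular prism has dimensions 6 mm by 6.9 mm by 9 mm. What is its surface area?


Shape: rectangular prism
l = 6 mm, w = 6.9 mm, h = 9 mm
Formula: SA = 2(lw + lh + wh)
lw = 41.4, lh = 54, wh = 62.1
lw + lh + wh = 157.5
SA = 2 * 157.5
SA = 315
315 mm^2


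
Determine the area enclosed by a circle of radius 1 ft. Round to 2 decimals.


Shape: circle
Radius r = 1 ft
Formula: A = pi * r^2
r^2 = 1^2 = 1
A = pi * 1
A = 3.14
3.14 ft^2


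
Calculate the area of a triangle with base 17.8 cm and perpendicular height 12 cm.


Shape: triangle
Base b = 17.8 cm, Height h = 12 cm
Formula: A = (1/2) * b * h
A = 0.5 * 17.8 * 12
A = 0.5 * 213.6
A = 106.8
106.8 cm^2


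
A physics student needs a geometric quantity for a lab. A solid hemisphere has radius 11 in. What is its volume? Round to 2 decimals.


Shape: hemisphere (half of a sphere)
Radius r = 11 in
Formula: V = (1/2) * (4/3) * pi * r^3 = (2/3) * pi * r^3
r^3 = 1331
(2/3) * 1331 = 887.333333
V = 887.333333 * pi
V = 2787.64
2787.64 in^3


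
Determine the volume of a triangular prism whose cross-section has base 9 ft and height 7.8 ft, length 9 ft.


Shape: triangular prism
Triangle base = 9 ft, triangle height = 7.8 ft, prism length L = 9 ft
Formula: V = (1/2 * b * h_tri) * L
Cross-section area = 0.5 * 9 * 7.8 = 35.1
V = 35.1 * 9
V = 315.9
315.9 ft^3


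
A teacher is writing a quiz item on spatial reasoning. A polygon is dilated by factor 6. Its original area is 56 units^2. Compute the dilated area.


Linear scale factor k = 6
Original area = 56 units^2
Rule: under a linear scaling by k, areas scale by k^2.
k^2 = 6^2 = 36
New area = 56 * 36
New area = 2016
2016 units^2


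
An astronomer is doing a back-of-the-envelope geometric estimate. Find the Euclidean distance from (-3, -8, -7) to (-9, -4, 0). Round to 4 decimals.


3D distance between two points
P1 = (-3, -8, -7), P2 = (-9, -4, 0)
Formula: d = sqrt((x2-x1)^2 + (y2-y1)^2 + (z2-z1)^2)
dx = -9 - -3 = -6
dy = -4 - -8 = 4
dz = 0 - -7 = 7
dx^2 + dy^2 + dz^2 = 36 + 16 + 49 = 101
d = sqrt(101)
d = 10.0499
10.0499 units


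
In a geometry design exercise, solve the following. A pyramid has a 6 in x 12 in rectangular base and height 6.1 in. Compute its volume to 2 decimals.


Shape: rectangular pyramid
Base: 6 in x 12 in, Height h = 6.1 in
Formula: V = (1/3) * base_area * h
base_area = 6 * 12 = 72
base_area * h = 72 * 6.1 = 439.2
V = 439.2 / 3
V = 146.4
146.4 in^3


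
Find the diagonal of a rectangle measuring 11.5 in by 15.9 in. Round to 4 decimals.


Shape: rectangle (diagonal via Pythagoras)
Sides: 11.5 in and 15.9 in
Formula: d = sqrt(l^2 + w^2)
l^2 = 132.25, w^2 = 252.81
l^2 + w^2 = 385.06
d = sqrt(385.06)
d = 19.6229
19.6229 in


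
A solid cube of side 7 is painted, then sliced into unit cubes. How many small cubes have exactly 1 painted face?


Large cube: 7 x 7 x 7, cut into unit cubes.
n = 7, so n - 2 = 5
Cubes with 1 painted face lie in the interior of each face.
A cube has 6 faces; each contributes (n - 2)^2 = 25 such cubes.
Count = 6 * 25 = 150
150 unit cubes


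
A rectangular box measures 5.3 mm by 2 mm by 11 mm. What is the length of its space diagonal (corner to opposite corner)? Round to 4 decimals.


Shape: rectangular box (space diagonal)
l = 5.3 mm, w = 2 mm, h = 11 mm
Visualize: the diagonal of the base, then a right triangle with that diagonal and the height.
Formula: d = sqrt(l^2 + w^2 + h^2)
l^2 + w^2 + h^2 = 28.09 + 4 + 121 = 153.09
d = sqrt(153.09)
d = 12.373
12.373 mm


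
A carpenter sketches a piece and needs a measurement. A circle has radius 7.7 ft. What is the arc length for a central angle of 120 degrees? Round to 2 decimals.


Shape: circular arc
Radius r = 7.7 ft, Angle = 120 degrees
Formula: L = (angle/360) * 2 * pi * r
2 * pi * r = 15.4 * pi
L = (120/360) * 15.4 * pi
L = 5.133333 * pi
L = 16.13
16.13 ft


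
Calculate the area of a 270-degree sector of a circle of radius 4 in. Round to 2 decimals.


Shape: circular sector
Radius r = 4 in, Angle = 270 degrees
Formula: A = (angle/360) * pi * r^2
r^2 = 16
Fraction of circle = 270/360
A = (270/360) * pi * 16
A = 12 * pi
A = 37.7
37.7 in^2


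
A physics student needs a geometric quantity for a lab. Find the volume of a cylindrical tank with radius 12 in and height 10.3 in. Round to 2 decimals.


Shape: cylinder
Radius r = 12 in, Height h = 10.3 in
Formula: V = pi * r^2 * h
r^2 = 144
V = pi * 144 * 10.3
V = 1483.2 * pi
V = 4659.61
4659.61 in^3


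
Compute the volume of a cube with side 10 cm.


Shape: cube
Side s = 10 cm
Formula: V = s^3
V = 10 * 10 * 10
V = 100 * 10
V = 1000
1000 cm^3


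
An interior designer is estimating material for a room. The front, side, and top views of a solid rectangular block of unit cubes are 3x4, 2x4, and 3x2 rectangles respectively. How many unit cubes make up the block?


Orthographic views of a solid rectangular block:
Front view 3 x 4 -> length = 3, height = 4
Side view 2 x 4 -> width = 2, height = 4 (consistent)
Top view 3 x 2 -> confirms length = 3, width = 2
The block is 3 x 2 x 4.
Total unit cubes = 3 * 2 * 4 = 24
24 unit cubes


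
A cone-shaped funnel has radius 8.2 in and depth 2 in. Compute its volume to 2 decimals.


Shape: cone
Radius r = 8.2 in, Height h = 2 in
Formula: V = (1/3) * pi * r^2 * h
r^2 = 67.24
pi * r^2 * h = pi * 67.24 * 2 = 134.48 * pi
V = 134.48 * pi / 3
V = 140.83
140.83 in^3


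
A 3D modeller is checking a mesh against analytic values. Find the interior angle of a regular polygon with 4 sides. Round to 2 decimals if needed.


Shape: regular square (4 sides)
Formula: interior angle = (n - 2) * 180 / n
(n - 2) = 2
(n - 2) * 180 = 360
angle = 360 / 4
angle = 90
90 degrees


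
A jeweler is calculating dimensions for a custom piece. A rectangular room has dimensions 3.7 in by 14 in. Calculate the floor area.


Shape: rectangle
Length l = 3.7 in, Width w = 14 in
Formula: A = l * w
A = 3.7 * 14
A = 51.8
51.8 in^2


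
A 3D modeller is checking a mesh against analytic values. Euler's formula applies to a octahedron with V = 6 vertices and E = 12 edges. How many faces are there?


Polyhedron: octahedron
Euler's formula for convex polyhedra: V - E + F = 2
Given: V = 6 vertices and E = 12 edges
Solve for F:
F = 2 + E - V = 2 + 12 - 6 = 8
8 faces


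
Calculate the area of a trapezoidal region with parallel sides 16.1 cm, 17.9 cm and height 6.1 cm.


Shape: trapezoid
Parallel sides a = 16.1 cm, b = 17.9 cm; Height h = 6.1 cm
Formula: A = (a + b) * h / 2
a + b = 16.1 + 17.9 = 34
A = 34 * 6.1 / 2
A = 207.4 / 2
A = 103.7
103.7 cm^2


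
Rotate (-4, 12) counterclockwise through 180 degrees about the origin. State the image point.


Transformation: rotation about the origin
Original point: (-4, 12)
Rule for 180 deg: (x, y) -> (-x, -y)
Apply: (-4, 12) -> (4, -12)
(4, -12)


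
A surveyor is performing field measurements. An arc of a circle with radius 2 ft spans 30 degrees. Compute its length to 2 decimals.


Shape: circular arc
Radius r = 2 ft, Angle = 30 degrees
Formula: L = (angle/360) * 2 * pi * r
2 * pi * r = 4 * pi
L = (30/360) * 4 * pi
L = 0.333333 * pi
L = 1.05
1.05 ft


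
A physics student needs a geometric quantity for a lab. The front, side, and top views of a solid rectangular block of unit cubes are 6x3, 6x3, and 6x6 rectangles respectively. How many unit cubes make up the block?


Orthographic views of a solid rectangular block:
Front view 6 x 3 -> length = 6, height = 3
Side view 6 x 3 -> width = 6, height = 3 (consistent)
Top view 6 x 6 -> confirms length = 6, width = 6
The block is 6 x 6 x 3.
Total unit cubes = 6 * 6 * 3 = 108
108 unit cubes


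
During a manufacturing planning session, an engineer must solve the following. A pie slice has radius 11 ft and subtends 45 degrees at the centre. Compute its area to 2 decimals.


Shape: circular sector
Radius r = 11 ft, Angle = 45 degrees
Formula: A = (angle/360) * pi * r^2
r^2 = 121
Fraction of circle = 45/360
A = (45/360) * pi * 121
A = 15.125 * pi
A = 47.52
47.52 ft^2


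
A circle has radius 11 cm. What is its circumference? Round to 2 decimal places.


Shape: circle
Radius r = 11 cm
Formula: C = 2 * pi * r
C = 2 * pi * 11
C = 22 * pi
C = 69.12
69.12 cm


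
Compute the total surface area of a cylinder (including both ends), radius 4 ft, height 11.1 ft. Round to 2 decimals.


Shape: closed cylinder
Radius r = 4 ft, Height h = 11.1 ft
Formula: SA = 2*pi*r^2 + 2*pi*r*h = 2*pi*r*(r + h)
r + h = 15.1
2 * r * (r + h) = 2 * 4 * 15.1 = 120.8
SA = 120.8 * pi
SA = 379.5
379.5 ft^2


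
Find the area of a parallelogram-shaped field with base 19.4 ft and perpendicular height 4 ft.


Shape: parallelogram
Base b = 19.4 ft, Height h = 4 ft
Formula: A = b * h
A = 19.4 * 4
A = 77.6
77.6 ft^2


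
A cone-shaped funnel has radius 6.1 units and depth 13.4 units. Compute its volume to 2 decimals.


Shape: cone
Radius r = 6.1 units, Height h = 13.4 units
Formula: V = (1/3) * pi * r^2 * h
r^2 = 37.21
pi * r^2 * h = pi * 37.21 * 13.4 = 498.614 * pi
V = 498.614 * pi / 3
V = 522.15
522.15 units^3


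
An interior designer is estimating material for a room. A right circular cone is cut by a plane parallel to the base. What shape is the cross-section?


Solid: right circular cone
Cutting plane: parallel to the base
Visualize the intersection of the plane with the solid's surface.
The boundary of the cut region is a circle.
circle


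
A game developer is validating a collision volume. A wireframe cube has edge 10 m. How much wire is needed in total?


Shape: cube
Side s = 10 m
A cube has 12 edges, all equal.
Formula: total edge length = 12 * s
Total = 12 * 10
Total = 120
120 m


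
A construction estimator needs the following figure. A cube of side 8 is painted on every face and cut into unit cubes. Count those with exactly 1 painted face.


Large cube: 8 x 8 x 8, cut into unit cubes.
n = 8, so n - 2 = 6
Cubes with 1 painted face lie in the interior of each face.
A cube has 6 faces; each contributes (n - 2)^2 = 36 such cubes.
Count = 6 * 36 = 216
216 unit cubes


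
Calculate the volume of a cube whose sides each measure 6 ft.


Shape: cube
Side s = 6 ft
Formula: V = s^3
V = 6 * 6 * 6
V = 36 * 6
V = 216
216 ft^3


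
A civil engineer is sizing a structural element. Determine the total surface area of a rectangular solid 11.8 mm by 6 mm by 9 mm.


Shape: rectangular prism
l = 11.8 mm, w = 6 mm, h = 9 mm
Formula: SA = 2(lw + lh + wh)
lw = 70.8, lh = 106.2, wh = 54
lw + lh + wh = 231
SA = 2 * 231
SA = 462
462 mm^2


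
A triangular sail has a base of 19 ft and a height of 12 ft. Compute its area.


Shape: triangle
Base b = 19 ft, Height h = 12 ft
Formula: A = (1/2) * b * h
A = 0.5 * 19 * 12
A = 0.5 * 228
A = 114
114 ft^2


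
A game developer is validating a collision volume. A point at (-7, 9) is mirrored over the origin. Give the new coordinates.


Transformation: reflection
Original point: (-7, 9)
Rule for reflection through the origin: (x, y) -> (-x, -y)
Apply: (-7, 9) -> (7, -9)
(7, -9)


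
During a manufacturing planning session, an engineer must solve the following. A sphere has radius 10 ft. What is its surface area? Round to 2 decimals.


Shape: sphere
Radius r = 10 ft
Formula: SA = 4 * pi * r^2
r^2 = 100
SA = 4 * pi * 100
SA = 400 * pi
SA = 1256.64
1256.64 ft^2


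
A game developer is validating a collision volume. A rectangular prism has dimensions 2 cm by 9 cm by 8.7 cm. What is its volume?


Shape: rectangular prism
l = 2 cm, w = 9 cm, h = 8.7 cm
Formula: V = l * w * h
V = 2 * 9 * 8.7
V = 18 * 8.7
V = 156.6
156.6 cm^3


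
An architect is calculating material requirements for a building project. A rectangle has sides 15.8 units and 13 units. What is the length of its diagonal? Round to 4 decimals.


Shape: rectangle (diagonal via Pythagoras)
Sides: 15.8 units and 13 units
Formula: d = sqrt(l^2 + w^2)
l^2 = 249.64, w^2 = 169
l^2 + w^2 = 418.64
d = sqrt(418.64)
d = 20.4607
20.4607 units


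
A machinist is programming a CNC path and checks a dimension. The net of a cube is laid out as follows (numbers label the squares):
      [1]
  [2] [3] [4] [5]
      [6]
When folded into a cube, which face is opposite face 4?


Net: cross layout. Take square 3 as the base (bottom).
Fold the four squares in the horizontal row up around 3: 2 -> left, 4 -> right, 5 wraps to the top.
Fold 1 and 6 up from 3: 1 -> back, 6 -> front.
Opposite pairs are therefore: (1, 6), (2, 4), (3, 5).
Face 4 is opposite face 2.
face 2


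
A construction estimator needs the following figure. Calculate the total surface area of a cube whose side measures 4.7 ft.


Shape: cube
Side s = 4.7 ft
A cube has 6 square faces.
Formula: SA = 6 * s^2
s^2 = 22.09
SA = 6 * 22.09
SA = 132.54
132.54 ft^2


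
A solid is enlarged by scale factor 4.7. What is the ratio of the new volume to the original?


Linear scale factor k = 4.7
Rule: under a linear scaling by k, volumes scale by k^3.
k^3 = 4.7 * 4.7 * 4.7
k^3 = 22.09 * 4.7
k^3 = 103.823
Volume scales by a factor of 103.823.
103.823 (dimensionless)


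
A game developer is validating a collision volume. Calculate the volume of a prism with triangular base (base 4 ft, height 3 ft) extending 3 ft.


Shape: triangular prism
Triangle base = 4 ft, triangle height = 3 ft, prism length L = 3 ft
Formula: V = (1/2 * b * h_tri) * L
Cross-section area = 0.5 * 4 * 3 = 6
V = 6 * 3
V = 18
18 ft^3


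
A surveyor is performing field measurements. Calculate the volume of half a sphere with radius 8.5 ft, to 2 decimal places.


Shape: hemisphere (half of a sphere)
Radius r = 8.5 ft
Formula: V = (1/2) * (4/3) * pi * r^3 = (2/3) * pi * r^3
r^3 = 614.125
(2/3) * 614.125 = 409.416667
V = 409.416667 * pi
V = 1286.22
1286.22 ft^3


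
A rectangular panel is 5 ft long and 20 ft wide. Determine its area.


Shape: rectangle
Length l = 5 ft, Width w = 20 ft
Formula: A = l * w
A = 5 * 20
A = 100
100 ft^2


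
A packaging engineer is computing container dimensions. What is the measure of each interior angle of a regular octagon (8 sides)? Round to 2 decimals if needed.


Shape: regular octagon (8 sides)
Formula: interior angle = (n - 2) * 180 / n
(n - 2) = 6
(n - 2) * 180 = 1080
angle = 1080 / 8
angle = 135
135 degrees


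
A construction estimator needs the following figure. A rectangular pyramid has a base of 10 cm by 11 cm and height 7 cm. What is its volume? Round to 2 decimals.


Shape: rectangular pyramid
Base: 10 cm x 11 cm, Height h = 7 cm
Formula: V = (1/3) * base_area * h
base_area = 10 * 11 = 110
base_area * h = 110 * 7 = 770
V = 770 / 3
V = 256.67
256.67 cm^3


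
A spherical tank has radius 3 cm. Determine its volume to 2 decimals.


Shape: sphere
Radius r = 3 cm
Formula: V = (4/3) * pi * r^3
r^3 = 27
(4/3) * 27 = 36
V = 36 * pi
V = 113.1
113.1 cm^3


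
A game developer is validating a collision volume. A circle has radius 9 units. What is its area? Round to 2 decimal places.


Shape: circle
Radius r = 9 units
Formula: A = pi * r^2
r^2 = 9^2 = 81
A = pi * 81
A = 254.47
254.47 units^2


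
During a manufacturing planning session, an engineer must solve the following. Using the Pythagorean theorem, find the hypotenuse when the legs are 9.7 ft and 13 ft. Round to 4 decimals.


Shape: right triangle
Legs a = 9.7 ft, b = 13 ft
Formula: c = sqrt(a^2 + b^2)
a^2 = 94.09, b^2 = 169
a^2 + b^2 = 263.09
c = sqrt(263.09)
c = 16.22
16.22 ft


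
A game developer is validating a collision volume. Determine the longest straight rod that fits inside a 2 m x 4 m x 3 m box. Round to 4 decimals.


Shape: rectangular box (space diagonal)
l = 2 m, w = 4 m, h = 3 m
Visualize: the diagonal of the base, then a right triangle with that diagonal and the height.
Formula: d = sqrt(l^2 + w^2 + h^2)
l^2 + w^2 + h^2 = 4 + 16 + 9 = 29
d = sqrt(29)
d = 5.3852
5.3852 m


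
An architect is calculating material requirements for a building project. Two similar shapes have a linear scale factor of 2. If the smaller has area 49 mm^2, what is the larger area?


Linear scale factor k = 2
Original area = 49 mm^2
Rule: under a linear scaling by k, areas scale by k^2.
k^2 = 2^2 = 4
New area = 49 * 4
New area = 196
196 mm^2


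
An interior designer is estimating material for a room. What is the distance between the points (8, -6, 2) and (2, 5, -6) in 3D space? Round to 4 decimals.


3D distance between two points
P1 = (8, -6, 2), P2 = (2, 5, -6)
Formula: d = sqrt((x2-x1)^2 + (y2-y1)^2 + (z2-z1)^2)
dx = 2 - 8 = -6
dy = 5 - -6 = 11
dz = -6 - 2 = -8
dx^2 + dy^2 + dz^2 = 36 + 121 + 64 = 221
d = sqrt(221)
d = 14.8661
14.8661 units


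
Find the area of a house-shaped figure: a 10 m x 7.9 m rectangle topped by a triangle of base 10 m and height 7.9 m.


Composite shape: rectangle + triangle
Rectangle area = 10 * 7.9 = 79
Triangle area = 0.5 * 10 * 7.9 = 39.5
Total = 79 + 39.5
Total = 118.5
118.5 m^2


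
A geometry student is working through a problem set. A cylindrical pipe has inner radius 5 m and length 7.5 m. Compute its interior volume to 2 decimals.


Shape: cylinder
Radius r = 5 m, Height h = 7.5 m
Formula: V = pi * r^2 * h
r^2 = 25
V = pi * 25 * 7.5
V = 187.5 * pi
V = 589.05
589.05 m^3


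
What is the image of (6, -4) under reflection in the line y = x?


Transformation: reflection
Original point: (6, -4)
Rule for reflection over y = x: (x, y) -> (y, x)
Apply: (6, -4) -> (-4, 6)
(-4, 6)


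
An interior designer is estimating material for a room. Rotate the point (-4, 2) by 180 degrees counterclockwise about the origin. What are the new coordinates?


Transformation: rotation about the origin
Original point: (-4, 2)
Rule for 180 deg: (x, y) -> (-x, -y)
Apply: (-4, 2) -> (4, -2)
(4, -2)


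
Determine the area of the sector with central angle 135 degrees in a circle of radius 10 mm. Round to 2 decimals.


Shape: circular sector
Radius r = 10 mm, Angle = 135 degrees
Formula: A = (angle/360) * pi * r^2
r^2 = 100
Fraction of circle = 135/360
A = (135/360) * pi * 100
A = 37.5 * pi
A = 117.81
117.81 mm^2


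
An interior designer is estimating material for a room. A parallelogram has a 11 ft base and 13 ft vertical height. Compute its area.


Shape: parallelogram
Base b = 11 ft, Height h = 13 ft
Formula: A = b * h
A = 11 * 13
A = 143
143 ft^2


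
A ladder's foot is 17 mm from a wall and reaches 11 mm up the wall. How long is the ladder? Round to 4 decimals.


Shape: right triangle
Legs a = 17 mm, b = 11 mm
Formula: c = sqrt(a^2 + b^2)
a^2 = 289, b^2 = 121
a^2 + b^2 = 410
c = sqrt(410)
c = 20.2485
20.2485 mm


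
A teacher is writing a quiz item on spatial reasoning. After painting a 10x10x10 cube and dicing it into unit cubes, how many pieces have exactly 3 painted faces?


Large cube: 10 x 10 x 10, cut into unit cubes.
Cubes with 3 painted faces are at the corners. A cube always has 8 corners.
Count = 8
8 unit cubes


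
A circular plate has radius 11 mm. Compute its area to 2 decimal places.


Shape: circle
Radius r = 11 mm
Formula: A = pi * r^2
r^2 = 11^2 = 121
A = pi * 121
A = 380.13
380.13 mm^2


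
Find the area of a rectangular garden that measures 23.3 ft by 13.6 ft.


Shape: rectangle
Length l = 23.3 ft, Width w = 13.6 ft
Formula: A = l * w
A = 23.3 * 13.6
A = 316.88
316.88 ft^2


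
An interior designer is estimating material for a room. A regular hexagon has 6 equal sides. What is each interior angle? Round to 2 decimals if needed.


Shape: regular hexagon (6 sides)
Formula: interior angle = (n - 2) * 180 / n
(n - 2) = 4
(n - 2) * 180 = 720
angle = 720 / 6
angle = 120
120 degrees


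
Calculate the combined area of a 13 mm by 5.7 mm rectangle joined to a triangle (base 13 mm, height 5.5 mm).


Composite shape: rectangle + triangle
Rectangle area = 13 * 5.7 = 74.1
Triangle area = 0.5 * 13 * 5.5 = 35.75
Total = 74.1 + 35.75
Total = 109.85
109.85 mm^2


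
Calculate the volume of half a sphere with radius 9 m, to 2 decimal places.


Shape: hemisphere (half of a sphere)
Radius r = 9 m
Formula: V = (1/2) * (4/3) * pi * r^3 = (2/3) * pi * r^3
r^3 = 729
(2/3) * 729 = 486
V = 486 * pi
V = 1526.81
1526.81 m^3


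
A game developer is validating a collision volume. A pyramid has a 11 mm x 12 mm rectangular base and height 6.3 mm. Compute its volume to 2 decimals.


Shape: rectangular pyramid
Base: 11 mm x 12 mm, Height h = 6.3 mm
Formula: V = (1/3) * base_area * h
base_area = 11 * 12 = 132
base_area * h = 132 * 6.3 = 831.6
V = 831.6 / 3
V = 277.2
277.2 mm^3


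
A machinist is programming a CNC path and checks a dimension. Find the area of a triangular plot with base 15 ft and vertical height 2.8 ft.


Shape: triangle
Base b = 15 ft, Height h = 2.8 ft
Formula: A = (1/2) * b * h
A = 0.5 * 15 * 2.8
A = 0.5 * 42
A = 21
21 ft^2


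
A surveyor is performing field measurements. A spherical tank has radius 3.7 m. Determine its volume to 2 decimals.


Shape: sphere
Radius r = 3.7 m
Formula: V = (4/3) * pi * r^3
r^3 = 50.653
(4/3) * 50.653 = 67.537333
V = 67.537333 * pi
V = 212.17
212.17 m^3


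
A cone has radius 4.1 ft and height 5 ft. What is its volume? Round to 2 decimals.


Shape: cone
Radius r = 4.1 ft, Height h = 5 ft
Formula: V = (1/3) * pi * r^2 * h
r^2 = 16.81
pi * r^2 * h = pi * 16.81 * 5 = 84.05 * pi
V = 84.05 * pi / 3
V = 88.02
88.02 ft^3


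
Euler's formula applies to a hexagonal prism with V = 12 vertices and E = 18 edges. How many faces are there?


Polyhedron: hexagonal prism
Euler's formula for convex polyhedra: V - E + F = 2
Given: V = 12 vertices and E = 18 edges
Solve for F:
F = 2 + E - V = 2 + 18 - 12 = 8
8 faces


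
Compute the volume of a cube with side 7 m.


Shape: cube
Side s = 7 m
Formula: V = s^3
V = 7 * 7 * 7
V = 49 * 7
V = 343
343 m^3


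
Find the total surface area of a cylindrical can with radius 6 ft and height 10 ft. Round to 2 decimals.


Shape: closed cylinder
Radius r = 6 ft, Height h = 10 ft
Formula: SA = 2*pi*r^2 + 2*pi*r*h = 2*pi*r*(r + h)
r + h = 16
2 * r * (r + h) = 2 * 6 * 16 = 192
SA = 192 * pi
SA = 603.19
603.19 ft^2


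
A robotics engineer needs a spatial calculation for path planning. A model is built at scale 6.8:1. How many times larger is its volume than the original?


Linear scale factor k = 6.8
Rule: under a linear scaling by k, volumes scale by k^3.
k^3 = 6.8 * 6.8 * 6.8
k^3 = 46.24 * 6.8
k^3 = 314.432
Volume scales by a factor of 314.432.
314.432 (dimensionless)


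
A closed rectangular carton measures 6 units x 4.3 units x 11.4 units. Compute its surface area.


Shape: rectangular prism
l = 6 units, w = 4.3 units, h = 11.4 units
Formula: SA = 2(lw + lh + wh)
lw = 25.8, lh = 68.4, wh = 49.02
lw + lh + wh = 143.22
SA = 2 * 143.22
SA = 286.44
286.44 units^2


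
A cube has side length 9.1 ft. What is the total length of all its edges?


Shape: cube
Side s = 9.1 ft
A cube has 12 edges, all equal.
Formula: total edge length = 12 * s
Total = 12 * 9.1
Total = 109.2
109.2 ft


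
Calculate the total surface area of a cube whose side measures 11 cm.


Shape: cube
Side s = 11 cm
A cube has 6 square faces.
Formula: SA = 6 * s^2
s^2 = 121
SA = 6 * 121
SA = 726
726 cm^2


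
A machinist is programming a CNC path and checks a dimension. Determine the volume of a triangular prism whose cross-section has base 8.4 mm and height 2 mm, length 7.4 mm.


Shape: triangular prism
Triangle base = 8.4 mm, triangle height = 2 mm, prism length L = 7.4 mm
Formula: V = (1/2 * b * h_tri) * L
Cross-section area = 0.5 * 8.4 * 2 = 8.4
V = 8.4 * 7.4
V = 62.16
62.16 mm^3


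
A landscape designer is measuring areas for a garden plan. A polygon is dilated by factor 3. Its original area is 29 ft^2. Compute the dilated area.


Linear scale factor k = 3
Original area = 29 ft^2
Rule: under a linear scaling by k, areas scale by k^2.
k^2 = 3^2 = 9
New area = 29 * 9
New area = 261
261 ft^2


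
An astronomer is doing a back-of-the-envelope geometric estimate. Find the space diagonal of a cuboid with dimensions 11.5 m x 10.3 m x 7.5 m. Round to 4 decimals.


Shape: rectangular box (space diagonal)
l = 11.5 m, w = 10.3 m, h = 7.5 m
Visualize: the diagonal of the base, then a right triangle with that diagonal and the height.
Formula: d = sqrt(l^2 + w^2 + h^2)
l^2 + w^2 + h^2 = 132.25 + 106.09 + 56.25 = 294.59
d = sqrt(294.59)
d = 17.1636
17.1636 m


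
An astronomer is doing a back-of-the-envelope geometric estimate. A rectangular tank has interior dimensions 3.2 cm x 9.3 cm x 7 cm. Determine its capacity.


Shape: rectangular prism
l = 3.2 cm, w = 9.3 cm, h = 7 cm
Formula: V = l * w * h
V = 3.2 * 9.3 * 7
V = 29.76 * 7
V = 208.32
208.32 cm^3


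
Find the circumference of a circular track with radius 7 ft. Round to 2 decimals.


Shape: circle
Radius r = 7 ft
Formula: C = 2 * pi * r
C = 2 * pi * 7
C = 14 * pi
C = 43.98
43.98 ft


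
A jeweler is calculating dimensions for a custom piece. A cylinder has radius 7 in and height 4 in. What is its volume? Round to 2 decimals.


Shape: cylinder
Radius r = 7 in, Height h = 4 in
Formula: V = pi * r^2 * h
r^2 = 49
V = pi * 49 * 4
V = 196 * pi
V = 615.75
615.75 in^3


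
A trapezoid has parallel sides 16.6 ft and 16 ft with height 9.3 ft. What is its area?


Shape: trapezoid
Parallel sides a = 16.6 ft, b = 16 ft; Height h = 9.3 ft
Formula: A = (a + b) * h / 2
a + b = 16.6 + 16 = 32.6
A = 32.6 * 9.3 / 2
A = 303.18 / 2
A = 151.59
151.59 ft^2


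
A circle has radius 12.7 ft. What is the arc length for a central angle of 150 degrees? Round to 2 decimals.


Shape: circular arc
Radius r = 12.7 ft, Angle = 150 degrees
Formula: L = (angle/360) * 2 * pi * r
2 * pi * r = 25.4 * pi
L = (150/360) * 25.4 * pi
L = 10.583333 * pi
L = 33.25
33.25 ft


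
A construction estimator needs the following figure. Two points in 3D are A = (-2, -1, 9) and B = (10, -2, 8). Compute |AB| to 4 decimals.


3D distance between two points
P1 = (-2, -1, 9), P2 = (10, -2, 8)
Formula: d = sqrt((x2-x1)^2 + (y2-y1)^2 + (z2-z1)^2)
dx = 10 - -2 = 12
dy = -2 - -1 = -1
dz = 8 - 9 = -1
dx^2 + dy^2 + dz^2 = 144 + 1 + 1 = 146
d = sqrt(146)
d = 12.083
12.083 units


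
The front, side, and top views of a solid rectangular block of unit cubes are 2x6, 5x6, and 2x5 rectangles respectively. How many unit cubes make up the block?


Orthographic views of a solid rectangular block:
Front view 2 x 6 -> length = 2, height = 6
Side view 5 x 6 -> width = 5, height = 6 (consistent)
Top view 2 x 5 -> confirms length = 2, width = 5
The block is 2 x 5 x 6.
Total unit cubes = 2 * 5 * 6 = 60
60 unit cubes


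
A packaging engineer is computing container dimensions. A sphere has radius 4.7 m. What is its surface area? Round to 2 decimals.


Shape: sphere
Radius r = 4.7 m
Formula: SA = 4 * pi * r^2
r^2 = 22.09
SA = 4 * pi * 22.09
SA = 88.36 * pi
SA = 277.59
277.59 m^2


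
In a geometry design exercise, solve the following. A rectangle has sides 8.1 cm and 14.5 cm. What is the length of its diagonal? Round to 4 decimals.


Shape: rectangle (diagonal via Pythagoras)
Sides: 8.1 cm and 14.5 cm
Formula: d = sqrt(l^2 + w^2)
l^2 = 65.61, w^2 = 210.25
l^2 + w^2 = 275.86
d = sqrt(275.86)
d = 16.609
16.609 cm


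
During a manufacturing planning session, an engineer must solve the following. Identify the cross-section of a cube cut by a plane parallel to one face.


Solid: cube
Cutting plane: parallel to one face
Visualize the intersection of the plane with the solid's surface.
The boundary of the cut region is a square.
square


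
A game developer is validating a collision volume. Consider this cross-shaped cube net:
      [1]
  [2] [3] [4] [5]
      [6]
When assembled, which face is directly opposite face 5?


Net: cross layout. Take square 3 as the base (bottom).
Fold the four squares in the horizontal row up around 3: 2 -> left, 4 -> right, 5 wraps to the top.
Fold 1 and 6 up from 3: 1 -> back, 6 -> front.
Opposite pairs are therefore: (1, 6), (2, 4), (3, 5).
Face 5 is opposite face 3.
face 3


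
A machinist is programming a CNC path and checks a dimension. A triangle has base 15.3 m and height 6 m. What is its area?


Shape: triangle
Base b = 15.3 m, Height h = 6 m
Formula: A = (1/2) * b * h
A = 0.5 * 15.3 * 6
A = 0.5 * 91.8
A = 45.9
45.9 m^2


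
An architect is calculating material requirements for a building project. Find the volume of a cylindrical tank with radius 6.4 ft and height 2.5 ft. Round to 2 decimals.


Shape: cylinder
Radius r = 6.4 ft, Height h = 2.5 ft
Formula: V = pi * r^2 * h
r^2 = 40.96
V = pi * 40.96 * 2.5
V = 102.4 * pi
V = 321.7
321.7 ft^3


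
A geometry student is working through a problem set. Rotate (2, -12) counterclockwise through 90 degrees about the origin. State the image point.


Transformation: rotation about the origin
Original point: (2, -12)
Rule for 90 deg counterclockwise: (x, y) -> (-y, x)
Apply: (2, -12) -> (12, 2)
(12, 2)


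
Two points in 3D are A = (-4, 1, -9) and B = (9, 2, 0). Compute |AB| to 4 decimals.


3D distance between two points
P1 = (-4, 1, -9), P2 = (9, 2, 0)
Formula: d = sqrt((x2-x1)^2 + (y2-y1)^2 + (z2-z1)^2)
dx = 9 - -4 = 13
dy = 2 - 1 = 1
dz = 0 - -9 = 9
dx^2 + dy^2 + dz^2 = 169 + 1 + 81 = 251
d = sqrt(251)
d = 15.843
15.843 units
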